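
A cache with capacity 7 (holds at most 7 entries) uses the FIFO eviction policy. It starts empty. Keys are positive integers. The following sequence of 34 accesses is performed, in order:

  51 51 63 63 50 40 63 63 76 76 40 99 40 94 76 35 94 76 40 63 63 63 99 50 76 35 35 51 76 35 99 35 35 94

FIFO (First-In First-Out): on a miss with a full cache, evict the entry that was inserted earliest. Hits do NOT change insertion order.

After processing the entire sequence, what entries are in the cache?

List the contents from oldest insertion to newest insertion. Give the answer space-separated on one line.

Answer: 50 40 76 99 94 35 51

Derivation:
FIFO simulation (capacity=7):
  1. access 51: MISS. Cache (old->new): [51]
  2. access 51: HIT. Cache (old->new): [51]
  3. access 63: MISS. Cache (old->new): [51 63]
  4. access 63: HIT. Cache (old->new): [51 63]
  5. access 50: MISS. Cache (old->new): [51 63 50]
  6. access 40: MISS. Cache (old->new): [51 63 50 40]
  7. access 63: HIT. Cache (old->new): [51 63 50 40]
  8. access 63: HIT. Cache (old->new): [51 63 50 40]
  9. access 76: MISS. Cache (old->new): [51 63 50 40 76]
  10. access 76: HIT. Cache (old->new): [51 63 50 40 76]
  11. access 40: HIT. Cache (old->new): [51 63 50 40 76]
  12. access 99: MISS. Cache (old->new): [51 63 50 40 76 99]
  13. access 40: HIT. Cache (old->new): [51 63 50 40 76 99]
  14. access 94: MISS. Cache (old->new): [51 63 50 40 76 99 94]
  15. access 76: HIT. Cache (old->new): [51 63 50 40 76 99 94]
  16. access 35: MISS, evict 51. Cache (old->new): [63 50 40 76 99 94 35]
  17. access 94: HIT. Cache (old->new): [63 50 40 76 99 94 35]
  18. access 76: HIT. Cache (old->new): [63 50 40 76 99 94 35]
  19. access 40: HIT. Cache (old->new): [63 50 40 76 99 94 35]
  20. access 63: HIT. Cache (old->new): [63 50 40 76 99 94 35]
  21. access 63: HIT. Cache (old->new): [63 50 40 76 99 94 35]
  22. access 63: HIT. Cache (old->new): [63 50 40 76 99 94 35]
  23. access 99: HIT. Cache (old->new): [63 50 40 76 99 94 35]
  24. access 50: HIT. Cache (old->new): [63 50 40 76 99 94 35]
  25. access 76: HIT. Cache (old->new): [63 50 40 76 99 94 35]
  26. access 35: HIT. Cache (old->new): [63 50 40 76 99 94 35]
  27. access 35: HIT. Cache (old->new): [63 50 40 76 99 94 35]
  28. access 51: MISS, evict 63. Cache (old->new): [50 40 76 99 94 35 51]
  29. access 76: HIT. Cache (old->new): [50 40 76 99 94 35 51]
  30. access 35: HIT. Cache (old->new): [50 40 76 99 94 35 51]
  31. access 99: HIT. Cache (old->new): [50 40 76 99 94 35 51]
  32. access 35: HIT. Cache (old->new): [50 40 76 99 94 35 51]
  33. access 35: HIT. Cache (old->new): [50 40 76 99 94 35 51]
  34. access 94: HIT. Cache (old->new): [50 40 76 99 94 35 51]
Total: 25 hits, 9 misses, 2 evictions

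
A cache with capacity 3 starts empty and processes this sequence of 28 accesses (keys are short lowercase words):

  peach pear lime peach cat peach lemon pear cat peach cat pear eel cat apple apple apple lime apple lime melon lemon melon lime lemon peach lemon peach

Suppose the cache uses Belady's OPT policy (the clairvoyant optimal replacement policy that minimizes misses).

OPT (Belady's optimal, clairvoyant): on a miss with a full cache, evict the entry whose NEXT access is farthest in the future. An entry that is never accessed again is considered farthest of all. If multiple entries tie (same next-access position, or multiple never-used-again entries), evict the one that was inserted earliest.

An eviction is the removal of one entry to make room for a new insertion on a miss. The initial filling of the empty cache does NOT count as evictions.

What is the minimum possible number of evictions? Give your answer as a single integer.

Answer: 9

Derivation:
OPT (Belady) simulation (capacity=3):
  1. access peach: MISS. Cache: [peach]
  2. access pear: MISS. Cache: [peach pear]
  3. access lime: MISS. Cache: [peach pear lime]
  4. access peach: HIT. Next use of peach: step 6. Cache: [peach pear lime]
  5. access cat: MISS, evict lime (next use: step 18). Cache: [peach pear cat]
  6. access peach: HIT. Next use of peach: step 10. Cache: [peach pear cat]
  7. access lemon: MISS, evict peach (next use: step 10). Cache: [pear cat lemon]
  8. access pear: HIT. Next use of pear: step 12. Cache: [pear cat lemon]
  9. access cat: HIT. Next use of cat: step 11. Cache: [pear cat lemon]
  10. access peach: MISS, evict lemon (next use: step 22). Cache: [pear cat peach]
  11. access cat: HIT. Next use of cat: step 14. Cache: [pear cat peach]
  12. access pear: HIT. Next use of pear: never. Cache: [pear cat peach]
  13. access eel: MISS, evict pear (next use: never). Cache: [cat peach eel]
  14. access cat: HIT. Next use of cat: never. Cache: [cat peach eel]
  15. access apple: MISS, evict cat (next use: never). Cache: [peach eel apple]
  16. access apple: HIT. Next use of apple: step 17. Cache: [peach eel apple]
  17. access apple: HIT. Next use of apple: step 19. Cache: [peach eel apple]
  18. access lime: MISS, evict eel (next use: never). Cache: [peach apple lime]
  19. access apple: HIT. Next use of apple: never. Cache: [peach apple lime]
  20. access lime: HIT. Next use of lime: step 24. Cache: [peach apple lime]
  21. access melon: MISS, evict apple (next use: never). Cache: [peach lime melon]
  22. access lemon: MISS, evict peach (next use: step 26). Cache: [lime melon lemon]
  23. access melon: HIT. Next use of melon: never. Cache: [lime melon lemon]
  24. access lime: HIT. Next use of lime: never. Cache: [lime melon lemon]
  25. access lemon: HIT. Next use of lemon: step 27. Cache: [lime melon lemon]
  26. access peach: MISS, evict lime (next use: never). Cache: [melon lemon peach]
  27. access lemon: HIT. Next use of lemon: never. Cache: [melon lemon peach]
  28. access peach: HIT. Next use of peach: never. Cache: [melon lemon peach]
Total: 16 hits, 12 misses, 9 evictions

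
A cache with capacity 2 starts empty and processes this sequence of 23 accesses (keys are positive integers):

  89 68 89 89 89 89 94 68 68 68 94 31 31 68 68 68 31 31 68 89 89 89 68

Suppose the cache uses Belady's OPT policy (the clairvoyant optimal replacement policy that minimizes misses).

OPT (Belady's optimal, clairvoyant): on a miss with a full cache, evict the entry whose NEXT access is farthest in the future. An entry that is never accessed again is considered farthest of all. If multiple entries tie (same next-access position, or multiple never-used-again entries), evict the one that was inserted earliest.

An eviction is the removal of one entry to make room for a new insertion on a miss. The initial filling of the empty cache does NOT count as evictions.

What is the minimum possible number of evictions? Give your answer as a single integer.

OPT (Belady) simulation (capacity=2):
  1. access 89: MISS. Cache: [89]
  2. access 68: MISS. Cache: [89 68]
  3. access 89: HIT. Next use of 89: step 4. Cache: [89 68]
  4. access 89: HIT. Next use of 89: step 5. Cache: [89 68]
  5. access 89: HIT. Next use of 89: step 6. Cache: [89 68]
  6. access 89: HIT. Next use of 89: step 20. Cache: [89 68]
  7. access 94: MISS, evict 89 (next use: step 20). Cache: [68 94]
  8. access 68: HIT. Next use of 68: step 9. Cache: [68 94]
  9. access 68: HIT. Next use of 68: step 10. Cache: [68 94]
  10. access 68: HIT. Next use of 68: step 14. Cache: [68 94]
  11. access 94: HIT. Next use of 94: never. Cache: [68 94]
  12. access 31: MISS, evict 94 (next use: never). Cache: [68 31]
  13. access 31: HIT. Next use of 31: step 17. Cache: [68 31]
  14. access 68: HIT. Next use of 68: step 15. Cache: [68 31]
  15. access 68: HIT. Next use of 68: step 16. Cache: [68 31]
  16. access 68: HIT. Next use of 68: step 19. Cache: [68 31]
  17. access 31: HIT. Next use of 31: step 18. Cache: [68 31]
  18. access 31: HIT. Next use of 31: never. Cache: [68 31]
  19. access 68: HIT. Next use of 68: step 23. Cache: [68 31]
  20. access 89: MISS, evict 31 (next use: never). Cache: [68 89]
  21. access 89: HIT. Next use of 89: step 22. Cache: [68 89]
  22. access 89: HIT. Next use of 89: never. Cache: [68 89]
  23. access 68: HIT. Next use of 68: never. Cache: [68 89]
Total: 18 hits, 5 misses, 3 evictions

Answer: 3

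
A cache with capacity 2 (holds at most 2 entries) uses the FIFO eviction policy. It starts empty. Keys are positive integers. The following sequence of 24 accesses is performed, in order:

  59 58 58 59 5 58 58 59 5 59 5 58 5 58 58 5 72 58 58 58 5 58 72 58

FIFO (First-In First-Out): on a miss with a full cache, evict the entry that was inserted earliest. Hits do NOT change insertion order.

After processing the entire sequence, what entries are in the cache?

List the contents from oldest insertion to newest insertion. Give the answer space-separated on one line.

FIFO simulation (capacity=2):
  1. access 59: MISS. Cache (old->new): [59]
  2. access 58: MISS. Cache (old->new): [59 58]
  3. access 58: HIT. Cache (old->new): [59 58]
  4. access 59: HIT. Cache (old->new): [59 58]
  5. access 5: MISS, evict 59. Cache (old->new): [58 5]
  6. access 58: HIT. Cache (old->new): [58 5]
  7. access 58: HIT. Cache (old->new): [58 5]
  8. access 59: MISS, evict 58. Cache (old->new): [5 59]
  9. access 5: HIT. Cache (old->new): [5 59]
  10. access 59: HIT. Cache (old->new): [5 59]
  11. access 5: HIT. Cache (old->new): [5 59]
  12. access 58: MISS, evict 5. Cache (old->new): [59 58]
  13. access 5: MISS, evict 59. Cache (old->new): [58 5]
  14. access 58: HIT. Cache (old->new): [58 5]
  15. access 58: HIT. Cache (old->new): [58 5]
  16. access 5: HIT. Cache (old->new): [58 5]
  17. access 72: MISS, evict 58. Cache (old->new): [5 72]
  18. access 58: MISS, evict 5. Cache (old->new): [72 58]
  19. access 58: HIT. Cache (old->new): [72 58]
  20. access 58: HIT. Cache (old->new): [72 58]
  21. access 5: MISS, evict 72. Cache (old->new): [58 5]
  22. access 58: HIT. Cache (old->new): [58 5]
  23. access 72: MISS, evict 58. Cache (old->new): [5 72]
  24. access 58: MISS, evict 5. Cache (old->new): [72 58]
Total: 13 hits, 11 misses, 9 evictions

Answer: 72 58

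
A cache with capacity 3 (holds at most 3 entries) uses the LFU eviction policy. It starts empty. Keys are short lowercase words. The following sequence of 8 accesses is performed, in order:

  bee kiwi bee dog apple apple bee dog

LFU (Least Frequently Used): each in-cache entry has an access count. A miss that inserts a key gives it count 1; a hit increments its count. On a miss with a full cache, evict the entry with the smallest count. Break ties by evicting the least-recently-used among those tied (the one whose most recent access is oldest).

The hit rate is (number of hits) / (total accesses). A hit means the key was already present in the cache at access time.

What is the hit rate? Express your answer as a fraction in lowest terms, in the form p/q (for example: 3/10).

Answer: 1/2

Derivation:
LFU simulation (capacity=3):
  1. access bee: MISS. Cache: [bee(c=1)]
  2. access kiwi: MISS. Cache: [bee(c=1) kiwi(c=1)]
  3. access bee: HIT, count now 2. Cache: [kiwi(c=1) bee(c=2)]
  4. access dog: MISS. Cache: [kiwi(c=1) dog(c=1) bee(c=2)]
  5. access apple: MISS, evict kiwi(c=1). Cache: [dog(c=1) apple(c=1) bee(c=2)]
  6. access apple: HIT, count now 2. Cache: [dog(c=1) bee(c=2) apple(c=2)]
  7. access bee: HIT, count now 3. Cache: [dog(c=1) apple(c=2) bee(c=3)]
  8. access dog: HIT, count now 2. Cache: [apple(c=2) dog(c=2) bee(c=3)]
Total: 4 hits, 4 misses, 1 evictions

Hit rate = 4/8 = 1/2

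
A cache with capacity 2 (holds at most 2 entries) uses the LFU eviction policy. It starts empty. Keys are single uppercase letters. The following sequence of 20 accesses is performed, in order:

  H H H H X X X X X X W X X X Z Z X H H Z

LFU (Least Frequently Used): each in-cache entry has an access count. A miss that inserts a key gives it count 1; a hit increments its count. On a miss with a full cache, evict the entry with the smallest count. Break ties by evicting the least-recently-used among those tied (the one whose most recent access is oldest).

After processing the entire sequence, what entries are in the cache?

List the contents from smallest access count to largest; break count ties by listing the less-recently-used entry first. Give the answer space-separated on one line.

LFU simulation (capacity=2):
  1. access H: MISS. Cache: [H(c=1)]
  2. access H: HIT, count now 2. Cache: [H(c=2)]
  3. access H: HIT, count now 3. Cache: [H(c=3)]
  4. access H: HIT, count now 4. Cache: [H(c=4)]
  5. access X: MISS. Cache: [X(c=1) H(c=4)]
  6. access X: HIT, count now 2. Cache: [X(c=2) H(c=4)]
  7. access X: HIT, count now 3. Cache: [X(c=3) H(c=4)]
  8. access X: HIT, count now 4. Cache: [H(c=4) X(c=4)]
  9. access X: HIT, count now 5. Cache: [H(c=4) X(c=5)]
  10. access X: HIT, count now 6. Cache: [H(c=4) X(c=6)]
  11. access W: MISS, evict H(c=4). Cache: [W(c=1) X(c=6)]
  12. access X: HIT, count now 7. Cache: [W(c=1) X(c=7)]
  13. access X: HIT, count now 8. Cache: [W(c=1) X(c=8)]
  14. access X: HIT, count now 9. Cache: [W(c=1) X(c=9)]
  15. access Z: MISS, evict W(c=1). Cache: [Z(c=1) X(c=9)]
  16. access Z: HIT, count now 2. Cache: [Z(c=2) X(c=9)]
  17. access X: HIT, count now 10. Cache: [Z(c=2) X(c=10)]
  18. access H: MISS, evict Z(c=2). Cache: [H(c=1) X(c=10)]
  19. access H: HIT, count now 2. Cache: [H(c=2) X(c=10)]
  20. access Z: MISS, evict H(c=2). Cache: [Z(c=1) X(c=10)]
Total: 14 hits, 6 misses, 4 evictions

Answer: Z X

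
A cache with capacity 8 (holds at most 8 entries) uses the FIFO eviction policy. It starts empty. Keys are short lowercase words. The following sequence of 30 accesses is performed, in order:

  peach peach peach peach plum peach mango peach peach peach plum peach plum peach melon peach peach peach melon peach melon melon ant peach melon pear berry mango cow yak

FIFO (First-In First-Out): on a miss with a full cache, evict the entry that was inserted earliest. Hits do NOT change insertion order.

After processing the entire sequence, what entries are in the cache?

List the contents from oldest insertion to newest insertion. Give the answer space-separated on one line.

Answer: plum mango melon ant pear berry cow yak

Derivation:
FIFO simulation (capacity=8):
  1. access peach: MISS. Cache (old->new): [peach]
  2. access peach: HIT. Cache (old->new): [peach]
  3. access peach: HIT. Cache (old->new): [peach]
  4. access peach: HIT. Cache (old->new): [peach]
  5. access plum: MISS. Cache (old->new): [peach plum]
  6. access peach: HIT. Cache (old->new): [peach plum]
  7. access mango: MISS. Cache (old->new): [peach plum mango]
  8. access peach: HIT. Cache (old->new): [peach plum mango]
  9. access peach: HIT. Cache (old->new): [peach plum mango]
  10. access peach: HIT. Cache (old->new): [peach plum mango]
  11. access plum: HIT. Cache (old->new): [peach plum mango]
  12. access peach: HIT. Cache (old->new): [peach plum mango]
  13. access plum: HIT. Cache (old->new): [peach plum mango]
  14. access peach: HIT. Cache (old->new): [peach plum mango]
  15. access melon: MISS. Cache (old->new): [peach plum mango melon]
  16. access peach: HIT. Cache (old->new): [peach plum mango melon]
  17. access peach: HIT. Cache (old->new): [peach plum mango melon]
  18. access peach: HIT. Cache (old->new): [peach plum mango melon]
  19. access melon: HIT. Cache (old->new): [peach plum mango melon]
  20. access peach: HIT. Cache (old->new): [peach plum mango melon]
  21. access melon: HIT. Cache (old->new): [peach plum mango melon]
  22. access melon: HIT. Cache (old->new): [peach plum mango melon]
  23. access ant: MISS. Cache (old->new): [peach plum mango melon ant]
  24. access peach: HIT. Cache (old->new): [peach plum mango melon ant]
  25. access melon: HIT. Cache (old->new): [peach plum mango melon ant]
  26. access pear: MISS. Cache (old->new): [peach plum mango melon ant pear]
  27. access berry: MISS. Cache (old->new): [peach plum mango melon ant pear berry]
  28. access mango: HIT. Cache (old->new): [peach plum mango melon ant pear berry]
  29. access cow: MISS. Cache (old->new): [peach plum mango melon ant pear berry cow]
  30. access yak: MISS, evict peach. Cache (old->new): [plum mango melon ant pear berry cow yak]
Total: 21 hits, 9 misses, 1 evictions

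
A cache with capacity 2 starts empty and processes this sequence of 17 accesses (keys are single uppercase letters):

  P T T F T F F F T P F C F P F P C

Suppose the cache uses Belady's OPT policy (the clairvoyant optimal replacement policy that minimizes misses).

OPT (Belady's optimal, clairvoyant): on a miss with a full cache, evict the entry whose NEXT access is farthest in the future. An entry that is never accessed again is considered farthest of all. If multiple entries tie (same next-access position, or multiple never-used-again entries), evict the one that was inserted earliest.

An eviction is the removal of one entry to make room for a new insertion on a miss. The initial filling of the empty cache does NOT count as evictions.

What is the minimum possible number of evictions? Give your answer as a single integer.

OPT (Belady) simulation (capacity=2):
  1. access P: MISS. Cache: [P]
  2. access T: MISS. Cache: [P T]
  3. access T: HIT. Next use of T: step 5. Cache: [P T]
  4. access F: MISS, evict P (next use: step 10). Cache: [T F]
  5. access T: HIT. Next use of T: step 9. Cache: [T F]
  6. access F: HIT. Next use of F: step 7. Cache: [T F]
  7. access F: HIT. Next use of F: step 8. Cache: [T F]
  8. access F: HIT. Next use of F: step 11. Cache: [T F]
  9. access T: HIT. Next use of T: never. Cache: [T F]
  10. access P: MISS, evict T (next use: never). Cache: [F P]
  11. access F: HIT. Next use of F: step 13. Cache: [F P]
  12. access C: MISS, evict P (next use: step 14). Cache: [F C]
  13. access F: HIT. Next use of F: step 15. Cache: [F C]
  14. access P: MISS, evict C (next use: step 17). Cache: [F P]
  15. access F: HIT. Next use of F: never. Cache: [F P]
  16. access P: HIT. Next use of P: never. Cache: [F P]
  17. access C: MISS, evict F (next use: never). Cache: [P C]
Total: 10 hits, 7 misses, 5 evictions

Answer: 5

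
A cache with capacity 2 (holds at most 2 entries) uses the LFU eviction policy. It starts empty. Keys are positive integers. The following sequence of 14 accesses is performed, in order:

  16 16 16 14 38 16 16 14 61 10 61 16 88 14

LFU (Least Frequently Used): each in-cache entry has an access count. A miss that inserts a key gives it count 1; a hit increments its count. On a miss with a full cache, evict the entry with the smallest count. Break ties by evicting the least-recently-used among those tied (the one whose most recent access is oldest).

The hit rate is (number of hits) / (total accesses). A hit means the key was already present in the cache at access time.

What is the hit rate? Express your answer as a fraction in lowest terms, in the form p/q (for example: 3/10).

LFU simulation (capacity=2):
  1. access 16: MISS. Cache: [16(c=1)]
  2. access 16: HIT, count now 2. Cache: [16(c=2)]
  3. access 16: HIT, count now 3. Cache: [16(c=3)]
  4. access 14: MISS. Cache: [14(c=1) 16(c=3)]
  5. access 38: MISS, evict 14(c=1). Cache: [38(c=1) 16(c=3)]
  6. access 16: HIT, count now 4. Cache: [38(c=1) 16(c=4)]
  7. access 16: HIT, count now 5. Cache: [38(c=1) 16(c=5)]
  8. access 14: MISS, evict 38(c=1). Cache: [14(c=1) 16(c=5)]
  9. access 61: MISS, evict 14(c=1). Cache: [61(c=1) 16(c=5)]
  10. access 10: MISS, evict 61(c=1). Cache: [10(c=1) 16(c=5)]
  11. access 61: MISS, evict 10(c=1). Cache: [61(c=1) 16(c=5)]
  12. access 16: HIT, count now 6. Cache: [61(c=1) 16(c=6)]
  13. access 88: MISS, evict 61(c=1). Cache: [88(c=1) 16(c=6)]
  14. access 14: MISS, evict 88(c=1). Cache: [14(c=1) 16(c=6)]
Total: 5 hits, 9 misses, 7 evictions

Hit rate = 5/14

Answer: 5/14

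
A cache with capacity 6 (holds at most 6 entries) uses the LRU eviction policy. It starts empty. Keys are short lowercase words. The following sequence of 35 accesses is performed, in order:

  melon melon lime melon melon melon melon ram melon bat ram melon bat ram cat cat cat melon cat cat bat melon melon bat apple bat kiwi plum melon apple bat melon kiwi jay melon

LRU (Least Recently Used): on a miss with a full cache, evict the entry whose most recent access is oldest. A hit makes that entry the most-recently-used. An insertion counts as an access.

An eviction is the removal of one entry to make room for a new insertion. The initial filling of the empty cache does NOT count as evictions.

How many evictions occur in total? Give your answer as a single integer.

LRU simulation (capacity=6):
  1. access melon: MISS. Cache (LRU->MRU): [melon]
  2. access melon: HIT. Cache (LRU->MRU): [melon]
  3. access lime: MISS. Cache (LRU->MRU): [melon lime]
  4. access melon: HIT. Cache (LRU->MRU): [lime melon]
  5. access melon: HIT. Cache (LRU->MRU): [lime melon]
  6. access melon: HIT. Cache (LRU->MRU): [lime melon]
  7. access melon: HIT. Cache (LRU->MRU): [lime melon]
  8. access ram: MISS. Cache (LRU->MRU): [lime melon ram]
  9. access melon: HIT. Cache (LRU->MRU): [lime ram melon]
  10. access bat: MISS. Cache (LRU->MRU): [lime ram melon bat]
  11. access ram: HIT. Cache (LRU->MRU): [lime melon bat ram]
  12. access melon: HIT. Cache (LRU->MRU): [lime bat ram melon]
  13. access bat: HIT. Cache (LRU->MRU): [lime ram melon bat]
  14. access ram: HIT. Cache (LRU->MRU): [lime melon bat ram]
  15. access cat: MISS. Cache (LRU->MRU): [lime melon bat ram cat]
  16. access cat: HIT. Cache (LRU->MRU): [lime melon bat ram cat]
  17. access cat: HIT. Cache (LRU->MRU): [lime melon bat ram cat]
  18. access melon: HIT. Cache (LRU->MRU): [lime bat ram cat melon]
  19. access cat: HIT. Cache (LRU->MRU): [lime bat ram melon cat]
  20. access cat: HIT. Cache (LRU->MRU): [lime bat ram melon cat]
  21. access bat: HIT. Cache (LRU->MRU): [lime ram melon cat bat]
  22. access melon: HIT. Cache (LRU->MRU): [lime ram cat bat melon]
  23. access melon: HIT. Cache (LRU->MRU): [lime ram cat bat melon]
  24. access bat: HIT. Cache (LRU->MRU): [lime ram cat melon bat]
  25. access apple: MISS. Cache (LRU->MRU): [lime ram cat melon bat apple]
  26. access bat: HIT. Cache (LRU->MRU): [lime ram cat melon apple bat]
  27. access kiwi: MISS, evict lime. Cache (LRU->MRU): [ram cat melon apple bat kiwi]
  28. access plum: MISS, evict ram. Cache (LRU->MRU): [cat melon apple bat kiwi plum]
  29. access melon: HIT. Cache (LRU->MRU): [cat apple bat kiwi plum melon]
  30. access apple: HIT. Cache (LRU->MRU): [cat bat kiwi plum melon apple]
  31. access bat: HIT. Cache (LRU->MRU): [cat kiwi plum melon apple bat]
  32. access melon: HIT. Cache (LRU->MRU): [cat kiwi plum apple bat melon]
  33. access kiwi: HIT. Cache (LRU->MRU): [cat plum apple bat melon kiwi]
  34. access jay: MISS, evict cat. Cache (LRU->MRU): [plum apple bat melon kiwi jay]
  35. access melon: HIT. Cache (LRU->MRU): [plum apple bat kiwi jay melon]
Total: 26 hits, 9 misses, 3 evictions

Answer: 3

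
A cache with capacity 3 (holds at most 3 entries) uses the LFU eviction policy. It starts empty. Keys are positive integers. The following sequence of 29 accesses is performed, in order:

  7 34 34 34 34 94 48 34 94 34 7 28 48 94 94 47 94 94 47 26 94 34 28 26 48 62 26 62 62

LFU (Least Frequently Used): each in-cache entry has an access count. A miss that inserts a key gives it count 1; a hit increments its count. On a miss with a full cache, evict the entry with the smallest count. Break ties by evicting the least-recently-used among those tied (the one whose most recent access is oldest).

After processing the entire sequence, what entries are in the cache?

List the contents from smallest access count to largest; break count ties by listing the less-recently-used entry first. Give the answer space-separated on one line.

LFU simulation (capacity=3):
  1. access 7: MISS. Cache: [7(c=1)]
  2. access 34: MISS. Cache: [7(c=1) 34(c=1)]
  3. access 34: HIT, count now 2. Cache: [7(c=1) 34(c=2)]
  4. access 34: HIT, count now 3. Cache: [7(c=1) 34(c=3)]
  5. access 34: HIT, count now 4. Cache: [7(c=1) 34(c=4)]
  6. access 94: MISS. Cache: [7(c=1) 94(c=1) 34(c=4)]
  7. access 48: MISS, evict 7(c=1). Cache: [94(c=1) 48(c=1) 34(c=4)]
  8. access 34: HIT, count now 5. Cache: [94(c=1) 48(c=1) 34(c=5)]
  9. access 94: HIT, count now 2. Cache: [48(c=1) 94(c=2) 34(c=5)]
  10. access 34: HIT, count now 6. Cache: [48(c=1) 94(c=2) 34(c=6)]
  11. access 7: MISS, evict 48(c=1). Cache: [7(c=1) 94(c=2) 34(c=6)]
  12. access 28: MISS, evict 7(c=1). Cache: [28(c=1) 94(c=2) 34(c=6)]
  13. access 48: MISS, evict 28(c=1). Cache: [48(c=1) 94(c=2) 34(c=6)]
  14. access 94: HIT, count now 3. Cache: [48(c=1) 94(c=3) 34(c=6)]
  15. access 94: HIT, count now 4. Cache: [48(c=1) 94(c=4) 34(c=6)]
  16. access 47: MISS, evict 48(c=1). Cache: [47(c=1) 94(c=4) 34(c=6)]
  17. access 94: HIT, count now 5. Cache: [47(c=1) 94(c=5) 34(c=6)]
  18. access 94: HIT, count now 6. Cache: [47(c=1) 34(c=6) 94(c=6)]
  19. access 47: HIT, count now 2. Cache: [47(c=2) 34(c=6) 94(c=6)]
  20. access 26: MISS, evict 47(c=2). Cache: [26(c=1) 34(c=6) 94(c=6)]
  21. access 94: HIT, count now 7. Cache: [26(c=1) 34(c=6) 94(c=7)]
  22. access 34: HIT, count now 7. Cache: [26(c=1) 94(c=7) 34(c=7)]
  23. access 28: MISS, evict 26(c=1). Cache: [28(c=1) 94(c=7) 34(c=7)]
  24. access 26: MISS, evict 28(c=1). Cache: [26(c=1) 94(c=7) 34(c=7)]
  25. access 48: MISS, evict 26(c=1). Cache: [48(c=1) 94(c=7) 34(c=7)]
  26. access 62: MISS, evict 48(c=1). Cache: [62(c=1) 94(c=7) 34(c=7)]
  27. access 26: MISS, evict 62(c=1). Cache: [26(c=1) 94(c=7) 34(c=7)]
  28. access 62: MISS, evict 26(c=1). Cache: [62(c=1) 94(c=7) 34(c=7)]
  29. access 62: HIT, count now 2. Cache: [62(c=2) 94(c=7) 34(c=7)]
Total: 14 hits, 15 misses, 12 evictions

Answer: 62 94 34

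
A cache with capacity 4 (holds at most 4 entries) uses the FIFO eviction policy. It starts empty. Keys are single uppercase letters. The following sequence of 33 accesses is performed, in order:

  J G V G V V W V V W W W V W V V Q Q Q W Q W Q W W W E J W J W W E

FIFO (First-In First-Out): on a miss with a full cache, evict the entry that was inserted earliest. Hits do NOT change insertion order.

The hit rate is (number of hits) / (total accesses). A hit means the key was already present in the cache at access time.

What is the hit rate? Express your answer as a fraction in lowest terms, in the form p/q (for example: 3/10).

FIFO simulation (capacity=4):
  1. access J: MISS. Cache (old->new): [J]
  2. access G: MISS. Cache (old->new): [J G]
  3. access V: MISS. Cache (old->new): [J G V]
  4. access G: HIT. Cache (old->new): [J G V]
  5. access V: HIT. Cache (old->new): [J G V]
  6. access V: HIT. Cache (old->new): [J G V]
  7. access W: MISS. Cache (old->new): [J G V W]
  8. access V: HIT. Cache (old->new): [J G V W]
  9. access V: HIT. Cache (old->new): [J G V W]
  10. access W: HIT. Cache (old->new): [J G V W]
  11. access W: HIT. Cache (old->new): [J G V W]
  12. access W: HIT. Cache (old->new): [J G V W]
  13. access V: HIT. Cache (old->new): [J G V W]
  14. access W: HIT. Cache (old->new): [J G V W]
  15. access V: HIT. Cache (old->new): [J G V W]
  16. access V: HIT. Cache (old->new): [J G V W]
  17. access Q: MISS, evict J. Cache (old->new): [G V W Q]
  18. access Q: HIT. Cache (old->new): [G V W Q]
  19. access Q: HIT. Cache (old->new): [G V W Q]
  20. access W: HIT. Cache (old->new): [G V W Q]
  21. access Q: HIT. Cache (old->new): [G V W Q]
  22. access W: HIT. Cache (old->new): [G V W Q]
  23. access Q: HIT. Cache (old->new): [G V W Q]
  24. access W: HIT. Cache (old->new): [G V W Q]
  25. access W: HIT. Cache (old->new): [G V W Q]
  26. access W: HIT. Cache (old->new): [G V W Q]
  27. access E: MISS, evict G. Cache (old->new): [V W Q E]
  28. access J: MISS, evict V. Cache (old->new): [W Q E J]
  29. access W: HIT. Cache (old->new): [W Q E J]
  30. access J: HIT. Cache (old->new): [W Q E J]
  31. access W: HIT. Cache (old->new): [W Q E J]
  32. access W: HIT. Cache (old->new): [W Q E J]
  33. access E: HIT. Cache (old->new): [W Q E J]
Total: 26 hits, 7 misses, 3 evictions

Hit rate = 26/33

Answer: 26/33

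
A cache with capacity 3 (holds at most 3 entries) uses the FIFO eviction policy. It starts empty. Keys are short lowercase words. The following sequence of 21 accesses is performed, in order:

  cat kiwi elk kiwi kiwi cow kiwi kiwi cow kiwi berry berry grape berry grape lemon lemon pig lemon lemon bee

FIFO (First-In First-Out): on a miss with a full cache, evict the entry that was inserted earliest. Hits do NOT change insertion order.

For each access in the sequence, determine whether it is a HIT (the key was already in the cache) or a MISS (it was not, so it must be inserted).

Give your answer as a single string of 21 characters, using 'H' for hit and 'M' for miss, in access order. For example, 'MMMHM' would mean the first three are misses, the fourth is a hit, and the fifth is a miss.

Answer: MMMHHMHHHHMHMHHMHMHHM

Derivation:
FIFO simulation (capacity=3):
  1. access cat: MISS. Cache (old->new): [cat]
  2. access kiwi: MISS. Cache (old->new): [cat kiwi]
  3. access elk: MISS. Cache (old->new): [cat kiwi elk]
  4. access kiwi: HIT. Cache (old->new): [cat kiwi elk]
  5. access kiwi: HIT. Cache (old->new): [cat kiwi elk]
  6. access cow: MISS, evict cat. Cache (old->new): [kiwi elk cow]
  7. access kiwi: HIT. Cache (old->new): [kiwi elk cow]
  8. access kiwi: HIT. Cache (old->new): [kiwi elk cow]
  9. access cow: HIT. Cache (old->new): [kiwi elk cow]
  10. access kiwi: HIT. Cache (old->new): [kiwi elk cow]
  11. access berry: MISS, evict kiwi. Cache (old->new): [elk cow berry]
  12. access berry: HIT. Cache (old->new): [elk cow berry]
  13. access grape: MISS, evict elk. Cache (old->new): [cow berry grape]
  14. access berry: HIT. Cache (old->new): [cow berry grape]
  15. access grape: HIT. Cache (old->new): [cow berry grape]
  16. access lemon: MISS, evict cow. Cache (old->new): [berry grape lemon]
  17. access lemon: HIT. Cache (old->new): [berry grape lemon]
  18. access pig: MISS, evict berry. Cache (old->new): [grape lemon pig]
  19. access lemon: HIT. Cache (old->new): [grape lemon pig]
  20. access lemon: HIT. Cache (old->new): [grape lemon pig]
  21. access bee: MISS, evict grape. Cache (old->new): [lemon pig bee]
Total: 12 hits, 9 misses, 6 evictions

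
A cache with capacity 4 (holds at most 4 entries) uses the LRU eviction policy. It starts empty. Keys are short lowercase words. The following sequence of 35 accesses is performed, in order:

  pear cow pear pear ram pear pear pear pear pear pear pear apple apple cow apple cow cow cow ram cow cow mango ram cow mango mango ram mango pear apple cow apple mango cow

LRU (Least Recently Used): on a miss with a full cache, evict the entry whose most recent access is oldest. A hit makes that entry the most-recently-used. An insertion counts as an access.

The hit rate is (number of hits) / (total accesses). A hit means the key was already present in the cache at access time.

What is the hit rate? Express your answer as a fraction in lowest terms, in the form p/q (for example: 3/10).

LRU simulation (capacity=4):
  1. access pear: MISS. Cache (LRU->MRU): [pear]
  2. access cow: MISS. Cache (LRU->MRU): [pear cow]
  3. access pear: HIT. Cache (LRU->MRU): [cow pear]
  4. access pear: HIT. Cache (LRU->MRU): [cow pear]
  5. access ram: MISS. Cache (LRU->MRU): [cow pear ram]
  6. access pear: HIT. Cache (LRU->MRU): [cow ram pear]
  7. access pear: HIT. Cache (LRU->MRU): [cow ram pear]
  8. access pear: HIT. Cache (LRU->MRU): [cow ram pear]
  9. access pear: HIT. Cache (LRU->MRU): [cow ram pear]
  10. access pear: HIT. Cache (LRU->MRU): [cow ram pear]
  11. access pear: HIT. Cache (LRU->MRU): [cow ram pear]
  12. access pear: HIT. Cache (LRU->MRU): [cow ram pear]
  13. access apple: MISS. Cache (LRU->MRU): [cow ram pear apple]
  14. access apple: HIT. Cache (LRU->MRU): [cow ram pear apple]
  15. access cow: HIT. Cache (LRU->MRU): [ram pear apple cow]
  16. access apple: HIT. Cache (LRU->MRU): [ram pear cow apple]
  17. access cow: HIT. Cache (LRU->MRU): [ram pear apple cow]
  18. access cow: HIT. Cache (LRU->MRU): [ram pear apple cow]
  19. access cow: HIT. Cache (LRU->MRU): [ram pear apple cow]
  20. access ram: HIT. Cache (LRU->MRU): [pear apple cow ram]
  21. access cow: HIT. Cache (LRU->MRU): [pear apple ram cow]
  22. access cow: HIT. Cache (LRU->MRU): [pear apple ram cow]
  23. access mango: MISS, evict pear. Cache (LRU->MRU): [apple ram cow mango]
  24. access ram: HIT. Cache (LRU->MRU): [apple cow mango ram]
  25. access cow: HIT. Cache (LRU->MRU): [apple mango ram cow]
  26. access mango: HIT. Cache (LRU->MRU): [apple ram cow mango]
  27. access mango: HIT. Cache (LRU->MRU): [apple ram cow mango]
  28. access ram: HIT. Cache (LRU->MRU): [apple cow mango ram]
  29. access mango: HIT. Cache (LRU->MRU): [apple cow ram mango]
  30. access pear: MISS, evict apple. Cache (LRU->MRU): [cow ram mango pear]
  31. access apple: MISS, evict cow. Cache (LRU->MRU): [ram mango pear apple]
  32. access cow: MISS, evict ram. Cache (LRU->MRU): [mango pear apple cow]
  33. access apple: HIT. Cache (LRU->MRU): [mango pear cow apple]
  34. access mango: HIT. Cache (LRU->MRU): [pear cow apple mango]
  35. access cow: HIT. Cache (LRU->MRU): [pear apple mango cow]
Total: 27 hits, 8 misses, 4 evictions

Hit rate = 27/35

Answer: 27/35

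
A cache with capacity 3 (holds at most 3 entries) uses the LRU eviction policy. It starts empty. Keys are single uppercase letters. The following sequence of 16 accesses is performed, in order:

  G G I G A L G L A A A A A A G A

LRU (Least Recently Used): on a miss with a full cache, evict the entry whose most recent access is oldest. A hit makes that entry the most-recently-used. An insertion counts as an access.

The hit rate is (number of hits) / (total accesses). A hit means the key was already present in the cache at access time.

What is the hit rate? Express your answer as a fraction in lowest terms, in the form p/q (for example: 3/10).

Answer: 3/4

Derivation:
LRU simulation (capacity=3):
  1. access G: MISS. Cache (LRU->MRU): [G]
  2. access G: HIT. Cache (LRU->MRU): [G]
  3. access I: MISS. Cache (LRU->MRU): [G I]
  4. access G: HIT. Cache (LRU->MRU): [I G]
  5. access A: MISS. Cache (LRU->MRU): [I G A]
  6. access L: MISS, evict I. Cache (LRU->MRU): [G A L]
  7. access G: HIT. Cache (LRU->MRU): [A L G]
  8. access L: HIT. Cache (LRU->MRU): [A G L]
  9. access A: HIT. Cache (LRU->MRU): [G L A]
  10. access A: HIT. Cache (LRU->MRU): [G L A]
  11. access A: HIT. Cache (LRU->MRU): [G L A]
  12. access A: HIT. Cache (LRU->MRU): [G L A]
  13. access A: HIT. Cache (LRU->MRU): [G L A]
  14. access A: HIT. Cache (LRU->MRU): [G L A]
  15. access G: HIT. Cache (LRU->MRU): [L A G]
  16. access A: HIT. Cache (LRU->MRU): [L G A]
Total: 12 hits, 4 misses, 1 evictions

Hit rate = 12/16 = 3/4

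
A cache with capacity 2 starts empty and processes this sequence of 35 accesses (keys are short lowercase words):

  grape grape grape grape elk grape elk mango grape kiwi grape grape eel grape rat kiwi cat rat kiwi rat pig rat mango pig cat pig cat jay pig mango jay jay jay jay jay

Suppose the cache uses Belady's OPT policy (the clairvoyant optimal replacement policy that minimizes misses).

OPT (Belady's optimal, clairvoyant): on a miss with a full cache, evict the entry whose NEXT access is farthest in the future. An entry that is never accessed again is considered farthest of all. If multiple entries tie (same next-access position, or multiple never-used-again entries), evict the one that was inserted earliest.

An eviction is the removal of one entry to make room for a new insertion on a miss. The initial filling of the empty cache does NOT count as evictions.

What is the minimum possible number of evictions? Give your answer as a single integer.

Answer: 12

Derivation:
OPT (Belady) simulation (capacity=2):
  1. access grape: MISS. Cache: [grape]
  2. access grape: HIT. Next use of grape: step 3. Cache: [grape]
  3. access grape: HIT. Next use of grape: step 4. Cache: [grape]
  4. access grape: HIT. Next use of grape: step 6. Cache: [grape]
  5. access elk: MISS. Cache: [grape elk]
  6. access grape: HIT. Next use of grape: step 9. Cache: [grape elk]
  7. access elk: HIT. Next use of elk: never. Cache: [grape elk]
  8. access mango: MISS, evict elk (next use: never). Cache: [grape mango]
  9. access grape: HIT. Next use of grape: step 11. Cache: [grape mango]
  10. access kiwi: MISS, evict mango (next use: step 23). Cache: [grape kiwi]
  11. access grape: HIT. Next use of grape: step 12. Cache: [grape kiwi]
  12. access grape: HIT. Next use of grape: step 14. Cache: [grape kiwi]
  13. access eel: MISS, evict kiwi (next use: step 16). Cache: [grape eel]
  14. access grape: HIT. Next use of grape: never. Cache: [grape eel]
  15. access rat: MISS, evict grape (next use: never). Cache: [eel rat]
  16. access kiwi: MISS, evict eel (next use: never). Cache: [rat kiwi]
  17. access cat: MISS, evict kiwi (next use: step 19). Cache: [rat cat]
  18. access rat: HIT. Next use of rat: step 20. Cache: [rat cat]
  19. access kiwi: MISS, evict cat (next use: step 25). Cache: [rat kiwi]
  20. access rat: HIT. Next use of rat: step 22. Cache: [rat kiwi]
  21. access pig: MISS, evict kiwi (next use: never). Cache: [rat pig]
  22. access rat: HIT. Next use of rat: never. Cache: [rat pig]
  23. access mango: MISS, evict rat (next use: never). Cache: [pig mango]
  24. access pig: HIT. Next use of pig: step 26. Cache: [pig mango]
  25. access cat: MISS, evict mango (next use: step 30). Cache: [pig cat]
  26. access pig: HIT. Next use of pig: step 29. Cache: [pig cat]
  27. access cat: HIT. Next use of cat: never. Cache: [pig cat]
  28. access jay: MISS, evict cat (next use: never). Cache: [pig jay]
  29. access pig: HIT. Next use of pig: never. Cache: [pig jay]
  30. access mango: MISS, evict pig (next use: never). Cache: [jay mango]
  31. access jay: HIT. Next use of jay: step 32. Cache: [jay mango]
  32. access jay: HIT. Next use of jay: step 33. Cache: [jay mango]
  33. access jay: HIT. Next use of jay: step 34. Cache: [jay mango]
  34. access jay: HIT. Next use of jay: step 35. Cache: [jay mango]
  35. access jay: HIT. Next use of jay: never. Cache: [jay mango]
Total: 21 hits, 14 misses, 12 evictions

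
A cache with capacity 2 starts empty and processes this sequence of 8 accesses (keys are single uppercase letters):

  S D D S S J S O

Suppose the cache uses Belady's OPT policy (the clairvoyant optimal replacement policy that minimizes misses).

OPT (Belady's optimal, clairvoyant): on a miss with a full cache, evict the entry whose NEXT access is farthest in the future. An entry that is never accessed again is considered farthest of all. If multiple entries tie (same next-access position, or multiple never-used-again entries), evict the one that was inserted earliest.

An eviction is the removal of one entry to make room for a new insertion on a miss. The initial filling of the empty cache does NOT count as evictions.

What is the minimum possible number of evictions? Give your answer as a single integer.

OPT (Belady) simulation (capacity=2):
  1. access S: MISS. Cache: [S]
  2. access D: MISS. Cache: [S D]
  3. access D: HIT. Next use of D: never. Cache: [S D]
  4. access S: HIT. Next use of S: step 5. Cache: [S D]
  5. access S: HIT. Next use of S: step 7. Cache: [S D]
  6. access J: MISS, evict D (next use: never). Cache: [S J]
  7. access S: HIT. Next use of S: never. Cache: [S J]
  8. access O: MISS, evict S (next use: never). Cache: [J O]
Total: 4 hits, 4 misses, 2 evictions

Answer: 2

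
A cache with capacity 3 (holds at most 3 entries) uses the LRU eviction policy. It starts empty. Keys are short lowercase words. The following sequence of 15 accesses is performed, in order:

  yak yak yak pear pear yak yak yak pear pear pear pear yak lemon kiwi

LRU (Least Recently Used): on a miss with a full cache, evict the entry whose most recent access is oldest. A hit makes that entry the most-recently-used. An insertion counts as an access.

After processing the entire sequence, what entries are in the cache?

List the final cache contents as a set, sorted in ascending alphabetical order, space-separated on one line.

LRU simulation (capacity=3):
  1. access yak: MISS. Cache (LRU->MRU): [yak]
  2. access yak: HIT. Cache (LRU->MRU): [yak]
  3. access yak: HIT. Cache (LRU->MRU): [yak]
  4. access pear: MISS. Cache (LRU->MRU): [yak pear]
  5. access pear: HIT. Cache (LRU->MRU): [yak pear]
  6. access yak: HIT. Cache (LRU->MRU): [pear yak]
  7. access yak: HIT. Cache (LRU->MRU): [pear yak]
  8. access yak: HIT. Cache (LRU->MRU): [pear yak]
  9. access pear: HIT. Cache (LRU->MRU): [yak pear]
  10. access pear: HIT. Cache (LRU->MRU): [yak pear]
  11. access pear: HIT. Cache (LRU->MRU): [yak pear]
  12. access pear: HIT. Cache (LRU->MRU): [yak pear]
  13. access yak: HIT. Cache (LRU->MRU): [pear yak]
  14. access lemon: MISS. Cache (LRU->MRU): [pear yak lemon]
  15. access kiwi: MISS, evict pear. Cache (LRU->MRU): [yak lemon kiwi]
Total: 11 hits, 4 misses, 1 evictions

Answer: kiwi lemon yak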